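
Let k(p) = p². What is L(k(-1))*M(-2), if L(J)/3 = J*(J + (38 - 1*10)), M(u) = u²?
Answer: 348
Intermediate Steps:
L(J) = 3*J*(28 + J) (L(J) = 3*(J*(J + (38 - 1*10))) = 3*(J*(J + (38 - 10))) = 3*(J*(J + 28)) = 3*(J*(28 + J)) = 3*J*(28 + J))
L(k(-1))*M(-2) = (3*(-1)²*(28 + (-1)²))*(-2)² = (3*1*(28 + 1))*4 = (3*1*29)*4 = 87*4 = 348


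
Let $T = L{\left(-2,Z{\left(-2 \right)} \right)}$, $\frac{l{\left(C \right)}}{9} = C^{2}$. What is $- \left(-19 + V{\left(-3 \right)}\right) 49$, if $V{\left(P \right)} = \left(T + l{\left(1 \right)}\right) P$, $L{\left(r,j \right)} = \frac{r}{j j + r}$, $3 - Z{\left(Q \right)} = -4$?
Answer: $\frac{105644}{47} \approx 2247.7$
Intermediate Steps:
$Z{\left(Q \right)} = 7$ ($Z{\left(Q \right)} = 3 - -4 = 3 + 4 = 7$)
$l{\left(C \right)} = 9 C^{2}$
$L{\left(r,j \right)} = \frac{r}{r + j^{2}}$ ($L{\left(r,j \right)} = \frac{r}{j^{2} + r} = \frac{r}{r + j^{2}}$)
$T = - \frac{2}{47}$ ($T = - \frac{2}{-2 + 7^{2}} = - \frac{2}{-2 + 49} = - \frac{2}{47} \approx -0.042553$)
$V{\left(P \right)} = \frac{421 P}{47}$ ($V{\left(P \right)} = \left(- \frac{2}{47} + 9 \cdot 1^{2}\right) P = \left(- \frac{2}{47} + 9 \cdot 1\right) P = \left(- \frac{2}{47} + 9\right) P = \frac{421 P}{47}$)
$- \left(-19 + V{\left(-3 \right)}\right) 49 = - \left(-19 + \frac{421}{47} \left(-3\right)\right) 49 = - \left(-19 - \frac{1263}{47}\right) 49 = - \frac{\left(-2156\right) 49}{47} = \left(-1\right) \left(- \frac{105644}{47}\right) = \frac{105644}{47}$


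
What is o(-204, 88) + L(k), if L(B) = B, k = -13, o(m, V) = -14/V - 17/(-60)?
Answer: -4249/330 ≈ -12.876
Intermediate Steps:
o(m, V) = 17/60 - 14/V (o(m, V) = -14/V - 17*(-1/60) = -14/V + 17/60 = 17/60 - 14/V)
o(-204, 88) + L(k) = (17/60 - 14/88) - 13 = (17/60 - 14*1/88) - 13 = (17/60 - 7/44) - 13 = 41/330 - 13 = -4249/330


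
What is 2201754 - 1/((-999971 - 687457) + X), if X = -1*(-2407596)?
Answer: 1585632774671/720168 ≈ 2.2018e+6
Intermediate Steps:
X = 2407596
2201754 - 1/((-999971 - 687457) + X) = 2201754 - 1/((-999971 - 687457) + 2407596) = 2201754 - 1/(-1687428 + 2407596) = 2201754 - 1/720168 = 1585632774671/720168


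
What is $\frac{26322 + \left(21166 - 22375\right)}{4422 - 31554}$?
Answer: $- \frac{8371}{9044} \approx -0.92559$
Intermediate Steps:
$\frac{26322 + \left(21166 - 22375\right)}{4422 - 31554} = \frac{26322 - 1209}{-27132} = 25113 \left(- \frac{1}{27132}\right) = - \frac{8371}{9044}$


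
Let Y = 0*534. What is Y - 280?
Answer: -280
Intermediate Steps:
Y = 0
Y - 280 = 0 - 280 = -280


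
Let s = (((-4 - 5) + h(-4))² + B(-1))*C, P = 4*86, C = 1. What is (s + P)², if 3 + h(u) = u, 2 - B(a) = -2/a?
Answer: 360000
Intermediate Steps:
B(a) = 2 + 2/a (B(a) = 2 - (-2)/a = 2 + 2/a)
h(u) = -3 + u
P = 344
s = 256 (s = (((-4 - 5) + (-3 - 4))² + (2 + 2/(-1)))*1 = ((-9 - 7)² + (2 + 2*(-1)))*1 = ((-16)² + (2 - 2))*1 = (256 + 0)*1 = 256*1 = 256)
(s + P)² = (256 + 344)² = 600² = 360000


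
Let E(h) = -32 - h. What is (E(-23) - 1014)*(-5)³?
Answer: 127875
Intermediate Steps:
(E(-23) - 1014)*(-5)³ = ((-32 - 1*(-23)) - 1014)*(-5)³ = ((-32 + 23) - 1014)*(-125) = (-9 - 1014)*(-125) = -1023*(-125) = 127875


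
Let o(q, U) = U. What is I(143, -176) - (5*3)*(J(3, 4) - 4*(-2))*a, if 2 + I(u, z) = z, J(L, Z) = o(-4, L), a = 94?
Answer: -15688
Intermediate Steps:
J(L, Z) = L
I(u, z) = -2 + z
I(143, -176) - (5*3)*(J(3, 4) - 4*(-2))*a = (-2 - 176) - (5*3)*(3 - 4*(-2))*94 = -178 - 15*(3 + 8)*94 = -178 - 15*11*94 = -178 - 165*94 = -178 - 1*15510 = -178 - 15510 = -15688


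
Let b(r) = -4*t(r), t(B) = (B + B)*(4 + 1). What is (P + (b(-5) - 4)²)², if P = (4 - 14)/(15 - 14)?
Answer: 1475020836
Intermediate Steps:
t(B) = 10*B (t(B) = (2*B)*5 = 10*B)
b(r) = -40*r
P = -10 (P = -10/1 = -10*1 = -10)
(P + (b(-5) - 4)²)² = (-10 + (-40*(-5) - 4)²)² = (-10 + (200 - 4)²)² = (-10 + 196²)² = (-10 + 38416)² = 38406² = 1475020836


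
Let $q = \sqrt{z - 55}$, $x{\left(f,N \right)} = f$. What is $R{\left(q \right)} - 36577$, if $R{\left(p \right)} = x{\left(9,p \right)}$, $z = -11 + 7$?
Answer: $-36568$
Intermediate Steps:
$z = -4$
$q = i \sqrt{59}$ ($q = \sqrt{-4 - 55} = \sqrt{-59} = i \sqrt{59} \approx 7.6811 i$)
$R{\left(p \right)} = 9$
$R{\left(q \right)} - 36577 = 9 - 36577 = -36568$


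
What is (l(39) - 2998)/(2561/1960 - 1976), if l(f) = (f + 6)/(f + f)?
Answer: 76374340/50315187 ≈ 1.5179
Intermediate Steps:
l(f) = (6 + f)/(2*f) (l(f) = (6 + f)/((2*f)) = (6 + f)*(1/(2*f)) = (6 + f)/(2*f))
(l(39) - 2998)/(2561/1960 - 1976) = ((1/2)*(6 + 39)/39 - 2998)/(2561/1960 - 1976) = ((1/2)*(1/39)*45 - 2998)/(2561*(1/1960) - 1976) = (15/26 - 2998)/(2561/1960 - 1976) = -77933/(26*(-3870399/1960)) = -77933/26*(-1960/3870399) = 76374340/50315187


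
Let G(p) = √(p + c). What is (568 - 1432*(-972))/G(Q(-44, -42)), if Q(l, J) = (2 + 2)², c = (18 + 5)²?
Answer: 1392472*√545/545 ≈ 59647.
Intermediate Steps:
c = 529 (c = 23² = 529)
Q(l, J) = 16 (Q(l, J) = 4² = 16)
G(p) = √(529 + p) (G(p) = √(p + 529) = √(529 + p))
(568 - 1432*(-972))/G(Q(-44, -42)) = (568 - 1432*(-972))/(√(529 + 16)) = (568 + 1391904)/(√545) = 1392472*(√545/545) = 1392472*√545/545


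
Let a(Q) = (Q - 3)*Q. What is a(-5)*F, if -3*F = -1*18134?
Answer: 725360/3 ≈ 2.4179e+5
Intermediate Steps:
a(Q) = Q*(-3 + Q) (a(Q) = (-3 + Q)*Q = Q*(-3 + Q))
F = 18134/3 (F = -(-1)*18134/3 = -1/3*(-18134) = 18134/3 ≈ 6044.7)
a(-5)*F = -5*(-3 - 5)*(18134/3) = -5*(-8)*(18134/3) = 40*(18134/3) = 725360/3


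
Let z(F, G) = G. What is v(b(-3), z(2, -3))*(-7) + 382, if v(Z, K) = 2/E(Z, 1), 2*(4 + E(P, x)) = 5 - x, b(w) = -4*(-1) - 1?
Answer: 389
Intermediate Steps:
b(w) = 3 (b(w) = 4 - 1 = 3)
E(P, x) = -3/2 - x/2 (E(P, x) = -4 + (5 - x)/2 = -4 + (5/2 - x/2) = -3/2 - x/2)
v(Z, K) = -1 (v(Z, K) = 2/(-3/2 - ½*1) = 2/(-3/2 - ½) = 2/(-2) = 2*(-½) = -1)
v(b(-3), z(2, -3))*(-7) + 382 = -1*(-7) + 382 = 7 + 382 = 389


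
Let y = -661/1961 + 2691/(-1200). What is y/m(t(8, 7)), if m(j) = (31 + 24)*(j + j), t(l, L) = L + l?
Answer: -183947/117660000 ≈ -0.0015634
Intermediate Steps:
m(j) = 110*j (m(j) = 55*(2*j) = 110*j)
y = -2023417/784400 (y = -661*1/1961 + 2691*(-1/1200) = -661/1961 - 897/400 = -2023417/784400 ≈ -2.5796)
y/m(t(8, 7)) = -2023417*1/(110*(7 + 8))/784400 = -2023417/(784400*(110*15)) = -2023417/784400/1650 = -2023417/784400*1/1650 = -183947/117660000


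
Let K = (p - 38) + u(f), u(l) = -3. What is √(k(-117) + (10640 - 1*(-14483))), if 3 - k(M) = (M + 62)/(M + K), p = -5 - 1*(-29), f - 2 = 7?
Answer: √451155086/134 ≈ 158.51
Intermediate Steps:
f = 9 (f = 2 + 7 = 9)
p = 24 (p = -5 + 29 = 24)
K = -17 (K = (24 - 38) - 3 = -14 - 3 = -17)
k(M) = 3 - (62 + M)/(-17 + M) (k(M) = 3 - (M + 62)/(M - 17) = 3 - (62 + M)/(-17 + M))
√(k(-117) + (10640 - 1*(-14483))) = √((-113 + 2*(-117))/(-17 - 117) + (10640 - 1*(-14483))) = √((-113 - 234)/(-134) + (10640 + 14483)) = √(-1/134*(-347) + 25123) = √(347/134 + 25123) = √(3366829/134) = √451155086/134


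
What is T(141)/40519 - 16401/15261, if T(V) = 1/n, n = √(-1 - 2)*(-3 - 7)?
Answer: -5467/5087 + I*√3/1215570 ≈ -1.0747 + 1.4249e-6*I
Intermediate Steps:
n = -10*I*√3 (n = √(-3)*(-10) = (I*√3)*(-10) = -10*I*√3 ≈ -17.32*I)
T(V) = I*√3/30 (T(V) = 1/(-10*I*√3) = I*√3/30)
T(141)/40519 - 16401/15261 = (I*√3/30)/40519 - 16401/15261 = (I*√3/30)*(1/40519) - 16401*1/15261 = I*√3/1215570 - 5467/5087 = -5467/5087 + I*√3/1215570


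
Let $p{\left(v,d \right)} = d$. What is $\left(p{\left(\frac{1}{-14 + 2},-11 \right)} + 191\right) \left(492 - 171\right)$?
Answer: $57780$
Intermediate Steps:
$\left(p{\left(\frac{1}{-14 + 2},-11 \right)} + 191\right) \left(492 - 171\right) = \left(-11 + 191\right) \left(492 - 171\right) = 180 \cdot 321 = 57780$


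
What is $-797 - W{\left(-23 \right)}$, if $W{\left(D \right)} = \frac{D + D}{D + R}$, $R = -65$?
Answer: $- \frac{35091}{44} \approx -797.52$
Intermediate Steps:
$W{\left(D \right)} = \frac{2 D}{-65 + D}$ ($W{\left(D \right)} = \frac{D + D}{D - 65} = \frac{2 D}{-65 + D}$)
$-797 - W{\left(-23 \right)} = -797 - 2 \left(-23\right) \frac{1}{-65 - 23} = -797 - 2 \left(-23\right) \frac{1}{-88} = -797 - 2 \left(-23\right) \left(- \frac{1}{88}\right) = -797 - \frac{23}{44} = - \frac{35091}{44}$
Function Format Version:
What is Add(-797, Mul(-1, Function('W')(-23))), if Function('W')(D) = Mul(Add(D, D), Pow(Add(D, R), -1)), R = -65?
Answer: Rational(-35091, 44) ≈ -797.52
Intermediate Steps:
Function('W')(D) = Mul(2, D, Pow(Add(-65, D), -1)) (Function('W')(D) = Mul(Add(D, D), Pow(Add(D, -65), -1)) = Mul(Mul(2, D), Pow(Add(-65, D), -1)) = Mul(2, D, Pow(Add(-65, D), -1)))
Add(-797, Mul(-1, Function('W')(-23))) = Add(-797, Mul(-1, Mul(2, -23, Pow(Add(-65, -23), -1)))) = Add(-797, Mul(-1, Mul(2, -23, Pow(-88, -1)))) = Add(-797, Mul(-1, Mul(2, -23, Rational(-1, 88)))) = Add(-797, Mul(-1, Rational(23, 44))) = Add(-797, Rational(-23, 44)) = Rational(-35091, 44)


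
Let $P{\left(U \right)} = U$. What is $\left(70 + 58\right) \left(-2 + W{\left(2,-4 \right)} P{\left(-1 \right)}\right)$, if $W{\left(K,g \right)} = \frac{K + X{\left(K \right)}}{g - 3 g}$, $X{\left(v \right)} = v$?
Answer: $-320$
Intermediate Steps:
$W{\left(K,g \right)} = - \frac{K}{g}$ ($W{\left(K,g \right)} = \frac{K + K}{g - 3 g} = \frac{2 K}{\left(-2\right) g} = 2 K \left(- \frac{1}{2 g}\right) = - \frac{K}{g}$)
$\left(70 + 58\right) \left(-2 + W{\left(2,-4 \right)} P{\left(-1 \right)}\right) = \left(70 + 58\right) \left(-2 + \left(-1\right) 2 \frac{1}{-4} \left(-1\right)\right) = 128 \left(-2 + \left(-1\right) 2 \left(- \frac{1}{4}\right) \left(-1\right)\right) = 128 \left(-2 + \frac{1}{2} \left(-1\right)\right) = 128 \left(-2 - \frac{1}{2}\right) = 128 \left(- \frac{5}{2}\right) = -320$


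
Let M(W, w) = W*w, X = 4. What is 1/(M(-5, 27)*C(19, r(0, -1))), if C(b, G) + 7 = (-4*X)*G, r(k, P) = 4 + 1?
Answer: 1/11745 ≈ 8.5143e-5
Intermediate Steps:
r(k, P) = 5
C(b, G) = -7 - 16*G (C(b, G) = -7 + (-4*4)*G = -7 - 16*G)
1/(M(-5, 27)*C(19, r(0, -1))) = 1/((-5*27)*(-7 - 16*5)) = 1/(-135*(-7 - 80)) = 1/(-135*(-87)) = 1/11745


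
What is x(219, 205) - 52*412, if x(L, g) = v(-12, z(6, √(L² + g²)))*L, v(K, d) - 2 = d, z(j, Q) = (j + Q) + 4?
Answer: -18796 + 219*√89986 ≈ 46899.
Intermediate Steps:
z(j, Q) = 4 + Q + j (z(j, Q) = (Q + j) + 4 = 4 + Q + j)
v(K, d) = 2 + d
x(L, g) = L*(12 + √(L² + g²)) (x(L, g) = (2 + (4 + √(L² + g²) + 6))*L = (2 + (10 + √(L² + g²)))*L = (12 + √(L² + g²))*L = L*(12 + √(L² + g²)))
x(219, 205) - 52*412 = 219*(12 + √(219² + 205²)) - 52*412 = 219*(12 + √(47961 + 42025)) - 21424 = 219*(12 + √89986) - 21424 = (2628 + 219*√89986) - 21424 = -18796 + 219*√89986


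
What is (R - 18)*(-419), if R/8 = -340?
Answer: 1147222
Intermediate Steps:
R = -2720 (R = 8*(-340) = -2720)
(R - 18)*(-419) = (-2720 - 18)*(-419) = -2738*(-419) = 1147222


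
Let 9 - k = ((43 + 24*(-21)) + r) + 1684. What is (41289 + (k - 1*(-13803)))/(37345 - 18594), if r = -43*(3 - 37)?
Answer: 52416/18751 ≈ 2.7954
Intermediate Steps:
r = 1462 (r = -43*(-34) = 1462)
k = -2676 (k = 9 - (((43 + 24*(-21)) + 1462) + 1684) = 9 - (((43 - 504) + 1462) + 1684) = 9 - ((-461 + 1462) + 1684) = 9 - (1001 + 1684) = 9 - 1*2685 = 9 - 2685 = -2676)
(41289 + (k - 1*(-13803)))/(37345 - 18594) = (41289 + (-2676 - 1*(-13803)))/(37345 - 18594) = (41289 + (-2676 + 13803))/18751 = (41289 + 11127)*(1/18751) = 52416*(1/18751) = 52416/18751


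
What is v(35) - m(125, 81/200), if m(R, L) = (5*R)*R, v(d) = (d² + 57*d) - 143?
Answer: -75048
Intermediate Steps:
v(d) = -143 + d² + 57*d
m(R, L) = 5*R²
v(35) - m(125, 81/200) = (-143 + 35² + 57*35) - 5*125² = (-143 + 1225 + 1995) - 5*15625 = 3077 - 1*78125 = 3077 - 78125 = -75048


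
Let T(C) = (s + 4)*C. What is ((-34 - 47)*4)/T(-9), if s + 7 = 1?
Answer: -18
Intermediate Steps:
s = -6 (s = -7 + 1 = -6)
T(C) = -2*C (T(C) = (-6 + 4)*C = -2*C)
((-34 - 47)*4)/T(-9) = ((-34 - 47)*4)/((-2*(-9))) = -81*4/18 = -324*1/18 = -18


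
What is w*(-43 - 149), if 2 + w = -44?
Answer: 8832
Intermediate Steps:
w = -46 (w = -2 - 44 = -46)
w*(-43 - 149) = -46*(-43 - 149) = -46*(-192) = 8832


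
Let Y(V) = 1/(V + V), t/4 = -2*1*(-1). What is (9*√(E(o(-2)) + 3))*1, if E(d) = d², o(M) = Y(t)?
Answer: 9*√769/16 ≈ 15.599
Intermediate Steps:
t = 8 (t = 4*(-2*1*(-1)) = 4*(-2*(-1)) = 4*2 = 8)
Y(V) = 1/(2*V)
o(M) = 1/16 (o(M) = (½)/8 = (½)*(⅛) = 1/16)
(9*√(E(o(-2)) + 3))*1 = (9*√((1/16)² + 3))*1 = (9*√(1/256 + 3))*1 = (9*√(769/256))*1 = (9*(√769/16))*1 = (9*√769/16)*1 = 9*√769/16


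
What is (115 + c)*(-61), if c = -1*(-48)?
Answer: -9943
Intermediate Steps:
c = 48
(115 + c)*(-61) = (115 + 48)*(-61) = 163*(-61) = -9943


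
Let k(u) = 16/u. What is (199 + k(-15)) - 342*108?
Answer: -551071/15 ≈ -36738.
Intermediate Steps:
(199 + k(-15)) - 342*108 = (199 + 16/(-15)) - 342*108 = (199 + 16*(-1/15)) - 36936 = (199 - 16/15) - 36936 = 2969/15 - 36936 = -551071/15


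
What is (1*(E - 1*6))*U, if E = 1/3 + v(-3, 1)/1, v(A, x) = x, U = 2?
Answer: -28/3 ≈ -9.3333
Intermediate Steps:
E = 4/3 (E = 1/3 + 1/1 = 1*(⅓) + 1*1 = ⅓ + 1 = 4/3 ≈ 1.3333)
(1*(E - 1*6))*U = (1*(4/3 - 1*6))*2 = (1*(4/3 - 6))*2 = (1*(-14/3))*2 = -14/3*2 = -28/3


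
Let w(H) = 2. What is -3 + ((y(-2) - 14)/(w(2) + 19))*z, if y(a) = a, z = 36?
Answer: -213/7 ≈ -30.429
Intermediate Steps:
-3 + ((y(-2) - 14)/(w(2) + 19))*z = -3 + ((-2 - 14)/(2 + 19))*36 = -3 - 16/21*36 = -3 - 192/7 = -213/7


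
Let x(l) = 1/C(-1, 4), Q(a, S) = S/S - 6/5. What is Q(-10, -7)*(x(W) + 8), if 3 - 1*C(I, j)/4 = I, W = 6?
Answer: -129/80 ≈ -1.6125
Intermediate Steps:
C(I, j) = 12 - 4*I
Q(a, S) = -1/5 (Q(a, S) = 1 - 6*1/5 = 1 - 6/5 = -1/5)
x(l) = 1/16 (x(l) = 1/(12 - 4*(-1)) = 1/(12 + 4) = 1/16)
Q(-10, -7)*(x(W) + 8) = -(1/16 + 8)/5 = -1/5*129/16 = -129/80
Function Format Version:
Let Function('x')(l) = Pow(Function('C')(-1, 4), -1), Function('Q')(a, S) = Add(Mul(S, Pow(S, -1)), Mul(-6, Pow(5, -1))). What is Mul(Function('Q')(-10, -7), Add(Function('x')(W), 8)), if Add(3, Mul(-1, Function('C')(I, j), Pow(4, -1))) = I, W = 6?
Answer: Rational(-129, 80) ≈ -1.6125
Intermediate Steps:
Function('C')(I, j) = Add(12, Mul(-4, I))
Function('Q')(a, S) = Rational(-1, 5) (Function('Q')(a, S) = Add(1, Mul(-6, Rational(1, 5))) = Add(1, Rational(-6, 5)) = Rational(-1, 5))
Function('x')(l) = Rational(1, 16) (Function('x')(l) = Pow(Add(12, Mul(-4, -1)), -1) = Pow(Add(12, 4), -1) = Pow(16, -1) = Rational(1, 16))
Mul(Function('Q')(-10, -7), Add(Function('x')(W), 8)) = Mul(Rational(-1, 5), Add(Rational(1, 16), 8)) = Mul(Rational(-1, 5), Rational(129, 16)) = Rational(-129, 80)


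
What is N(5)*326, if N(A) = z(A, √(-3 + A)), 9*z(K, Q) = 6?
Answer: 652/3 ≈ 217.33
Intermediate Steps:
z(K, Q) = ⅔ (z(K, Q) = (⅑)*6 = ⅔)
N(A) = ⅔
N(5)*326 = (⅔)*326 = 652/3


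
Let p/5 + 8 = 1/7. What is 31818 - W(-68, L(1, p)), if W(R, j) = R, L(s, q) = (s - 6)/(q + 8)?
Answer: 31886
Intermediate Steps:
p = -275/7 (p = -40 + 5/7 = -275/7 ≈ -39.286)
L(s, q) = (-6 + s)/(8 + q)
31818 - W(-68, L(1, p)) = 31818 - 1*(-68) = 31818 + 68 = 31886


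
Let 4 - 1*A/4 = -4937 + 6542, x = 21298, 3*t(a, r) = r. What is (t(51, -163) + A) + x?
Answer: 44519/3 ≈ 14840.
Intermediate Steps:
t(a, r) = r/3
A = -6404 (A = 16 - 4*(-4937 + 6542) = 16 - 4*1605 = 16 - 6420 = -6404)
(t(51, -163) + A) + x = ((⅓)*(-163) - 6404) + 21298 = (-163/3 - 6404) + 21298 = -19375/3 + 21298 = 44519/3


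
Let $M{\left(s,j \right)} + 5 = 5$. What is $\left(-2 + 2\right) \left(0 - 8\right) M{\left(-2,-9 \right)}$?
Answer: $0$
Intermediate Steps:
$M{\left(s,j \right)} = 0$ ($M{\left(s,j \right)} = -5 + 5 = 0$)
$\left(-2 + 2\right) \left(0 - 8\right) M{\left(-2,-9 \right)} = \left(-2 + 2\right) \left(0 - 8\right) 0 = 0 \left(0 - 8\right) 0 = 0 \left(-8\right) 0 = 0 \cdot 0 = 0$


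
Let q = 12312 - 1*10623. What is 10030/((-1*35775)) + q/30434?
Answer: -48965809/217755270 ≈ -0.22487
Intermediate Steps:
q = 1689 (q = 12312 - 10623 = 1689)
10030/((-1*35775)) + q/30434 = 10030/((-1*35775)) + 1689/30434 = 10030/(-35775) + 1689*(1/30434) = 10030*(-1/35775) + 1689/30434 = -2006/7155 + 1689/30434 = -48965809/217755270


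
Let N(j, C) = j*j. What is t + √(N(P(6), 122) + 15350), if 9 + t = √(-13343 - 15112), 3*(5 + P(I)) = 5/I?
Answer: -9 + 25*√7969/18 + I*√28455 ≈ 114.99 + 168.69*I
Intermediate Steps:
P(I) = -5 + 5/(3*I) (P(I) = -5 + (5/I)/3 = -5 + 5/(3*I))
N(j, C) = j²
t = -9 + I*√28455 (t = -9 + √(-13343 - 15112) = -9 + √(-28455) = -9 + I*√28455 ≈ -9.0 + 168.69*I)
t + √(N(P(6), 122) + 15350) = (-9 + I*√28455) + √((-5 + (5/3)/6)² + 15350) = (-9 + I*√28455) + √((-5 + (5/3)*(⅙))² + 15350) = (-9 + I*√28455) + √((-5 + 5/18)² + 15350) = (-9 + I*√28455) + √((-85/18)² + 15350) = (-9 + I*√28455) + √(7225/324 + 15350) = (-9 + I*√28455) + √(4980625/324) = (-9 + I*√28455) + 25*√7969/18 = -9 + 25*√7969/18 + I*√28455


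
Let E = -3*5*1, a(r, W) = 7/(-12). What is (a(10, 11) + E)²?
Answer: 34969/144 ≈ 242.84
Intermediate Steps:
a(r, W) = -7/12 (a(r, W) = 7*(-1/12) = -7/12)
E = -15 (E = -15*1 = -15)
(a(10, 11) + E)² = (-7/12 - 15)² = (-187/12)² = 34969/144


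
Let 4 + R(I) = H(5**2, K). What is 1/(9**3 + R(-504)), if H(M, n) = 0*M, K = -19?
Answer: 1/725 ≈ 0.0013793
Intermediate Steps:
H(M, n) = 0
R(I) = -4 (R(I) = -4 + 0 = -4)
1/(9**3 + R(-504)) = 1/(9**3 - 4) = 1/(729 - 4) = 1/725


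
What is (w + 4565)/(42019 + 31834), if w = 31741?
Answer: 36306/73853 ≈ 0.49160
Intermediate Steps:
(w + 4565)/(42019 + 31834) = (31741 + 4565)/(42019 + 31834) = 36306/73853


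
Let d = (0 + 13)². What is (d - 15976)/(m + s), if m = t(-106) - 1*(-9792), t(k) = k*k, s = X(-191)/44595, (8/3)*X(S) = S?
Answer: -170888040/227331779 ≈ -0.75171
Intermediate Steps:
X(S) = 3*S/8
s = -191/118920 (s = ((3/8)*(-191))/44595 = -573/8*1/44595 = -191/118920 ≈ -0.0016061)
t(k) = k²
m = 21028 (m = (-106)² - 1*(-9792) = 11236 + 9792 = 21028)
d = 169 (d = 13² = 169)
(d - 15976)/(m + s) = (169 - 15976)/(21028 - 191/118920) = -15807/2500649569/118920 = -15807*118920/2500649569 = -170888040/227331779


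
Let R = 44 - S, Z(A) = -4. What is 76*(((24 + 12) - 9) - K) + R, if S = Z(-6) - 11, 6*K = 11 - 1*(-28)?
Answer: 1617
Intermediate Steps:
K = 13/2 (K = (11 - 1*(-28))/6 = (11 + 28)/6 = (1/6)*39 = 13/2 ≈ 6.5000)
S = -15 (S = -4 - 11 = -15)
R = 59 (R = 44 - 1*(-15) = 44 + 15 = 59)
76*(((24 + 12) - 9) - K) + R = 76*(((24 + 12) - 9) - 1*13/2) + 59 = 76*((36 - 9) - 13/2) + 59 = 76*(27 - 13/2) + 59 = 76*(41/2) + 59 = 1558 + 59 = 1617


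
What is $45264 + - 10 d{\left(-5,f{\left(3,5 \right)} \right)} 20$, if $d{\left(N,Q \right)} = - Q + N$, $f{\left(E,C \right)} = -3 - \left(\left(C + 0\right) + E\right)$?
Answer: $44064$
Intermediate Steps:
$f{\left(E,C \right)} = -3 - C - E$ ($f{\left(E,C \right)} = -3 - \left(C + E\right) = -3 - C - E$)
$d{\left(N,Q \right)} = N - Q$
$45264 + - 10 d{\left(-5,f{\left(3,5 \right)} \right)} 20 = 45264 + - 10 \left(-5 - \left(-3 - 5 - 3\right)\right) 20 = 45264 + - 10 \left(-5 - -11\right) 20 = 45264 + - 10 \left(-5 + 11\right) 20 = 45264 + \left(-10\right) 6 \cdot 20 = 45264 - 1200 = 44064$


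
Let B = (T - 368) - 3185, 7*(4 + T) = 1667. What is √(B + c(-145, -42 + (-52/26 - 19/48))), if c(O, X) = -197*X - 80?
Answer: √37729293/84 ≈ 73.124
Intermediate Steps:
T = 1639/7 (T = -4 + (⅐)*1667 = -4 + 1667/7 = 1639/7 ≈ 234.14)
c(O, X) = -80 - 197*X
B = -23232/7 (B = (1639/7 - 368) - 3185 = -937/7 - 3185 = -23232/7 ≈ -3318.9)
√(B + c(-145, -42 + (-52/26 - 19/48))) = √(-23232/7 + (-80 - 197*(-42 + (-52/26 - 19/48)))) = √(-23232/7 + (-80 - 197*(-42 + (-52*1/26 - 19*1/48)))) = √(-23232/7 + (-80 - 197*(-42 + (-2 - 19/48)))) = √(-23232/7 + (-80 - 197*(-42 - 115/48))) = √(-23232/7 + (-80 - 197*(-2131/48))) = √(-23232/7 + (-80 + 419807/48)) = √(-23232/7 + 415967/48) = √(1796633/336) = √37729293/84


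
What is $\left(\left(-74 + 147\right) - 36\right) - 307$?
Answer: $-270$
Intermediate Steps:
$\left(\left(-74 + 147\right) - 36\right) - 307 = \left(73 - 36\right) - 307 = 37 - 307 = -270$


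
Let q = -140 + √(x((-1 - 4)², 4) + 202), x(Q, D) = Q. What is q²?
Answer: (140 - √227)² ≈ 15608.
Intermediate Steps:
q = -140 + √227 (q = -140 + √((-1 - 4)² + 202) = -140 + √((-5)² + 202) = -140 + √(25 + 202) = -140 + √227 ≈ -124.93)
q² = (-140 + √227)²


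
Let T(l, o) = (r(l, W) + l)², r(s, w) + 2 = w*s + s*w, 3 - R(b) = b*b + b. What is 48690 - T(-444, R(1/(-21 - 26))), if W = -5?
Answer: -15903346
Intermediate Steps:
R(b) = 3 - b - b² (R(b) = 3 - (b*b + b) = 3 - (b² + b) = 3 - (b + b²) = 3 + (-b - b²) = 3 - b - b²)
r(s, w) = -2 + 2*s*w (r(s, w) = -2 + (w*s + s*w) = -2 + (s*w + s*w) = -2 + 2*s*w)
T(l, o) = (-2 - 9*l)² (T(l, o) = ((-2 + 2*l*(-5)) + l)² = ((-2 - 10*l) + l)² = (-2 - 9*l)²)
48690 - T(-444, R(1/(-21 - 26))) = 48690 - (2 + 9*(-444))² = 48690 - (2 - 3996)² = 48690 - 1*(-3994)² = 48690 - 1*15952036 = 48690 - 15952036 = -15903346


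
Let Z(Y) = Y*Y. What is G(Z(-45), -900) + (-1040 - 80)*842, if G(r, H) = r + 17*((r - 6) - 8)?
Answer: -906828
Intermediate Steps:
Z(Y) = Y²
G(r, H) = -238 + 18*r (G(r, H) = r + 17*((-6 + r) - 8) = r + 17*(-14 + r) = r + (-238 + 17*r) = -238 + 18*r)
G(Z(-45), -900) + (-1040 - 80)*842 = (-238 + 18*(-45)²) + (-1040 - 80)*842 = (-238 + 18*2025) - 1120*842 = (-238 + 36450) - 943040 = 36212 - 943040 = -906828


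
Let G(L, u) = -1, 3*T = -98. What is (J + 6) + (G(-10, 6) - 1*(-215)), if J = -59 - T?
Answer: 581/3 ≈ 193.67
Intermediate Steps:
T = -98/3 (T = (⅓)*(-98) = -98/3 ≈ -32.667)
J = -79/3 (J = -59 - 1*(-98/3) = -59 + 98/3 = -79/3 ≈ -26.333)
(J + 6) + (G(-10, 6) - 1*(-215)) = (-79/3 + 6) + (-1 - 1*(-215)) = -61/3 + (-1 + 215) = -61/3 + 214 = 581/3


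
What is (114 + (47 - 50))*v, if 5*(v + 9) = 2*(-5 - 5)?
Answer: -1443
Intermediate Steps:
v = -13 (v = -9 + (2*(-5 - 5))/5 = -9 + (2*(-10))/5 = -9 + (1/5)*(-20) = -9 - 4 = -13)
(114 + (47 - 50))*v = (114 + (47 - 50))*(-13) = (114 - 3)*(-13) = 111*(-13) = -1443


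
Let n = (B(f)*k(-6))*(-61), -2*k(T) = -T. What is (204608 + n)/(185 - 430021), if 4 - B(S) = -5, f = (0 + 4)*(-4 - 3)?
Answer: -206255/429836 ≈ -0.47985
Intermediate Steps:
f = -28 (f = 4*(-7) = -28)
B(S) = 9 (B(S) = 4 - 1*(-5) = 4 + 5 = 9)
k(T) = T/2 (k(T) = -(-1)*T/2 = T/2)
n = 1647 (n = (9*((½)*(-6)))*(-61) = (9*(-3))*(-61) = -27*(-61) = 1647)
(204608 + n)/(185 - 430021) = (204608 + 1647)/(185 - 430021) = 206255/(-429836) = 206255*(-1/429836) = -206255/429836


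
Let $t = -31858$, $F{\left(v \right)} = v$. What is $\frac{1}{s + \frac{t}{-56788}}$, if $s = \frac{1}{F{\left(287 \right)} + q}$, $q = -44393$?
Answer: $\frac{313086441}{175634020} \approx 1.7826$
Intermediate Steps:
$s = - \frac{1}{44106}$ ($s = \frac{1}{287 - 44393} = \frac{1}{-44106} = - \frac{1}{44106} \approx -2.2673 \cdot 10^{-5}$)
$\frac{1}{s + \frac{t}{-56788}} = \frac{1}{- \frac{1}{44106} - \frac{31858}{-56788}} = \frac{1}{- \frac{1}{44106} - - \frac{15929}{28394}} = \frac{1}{- \frac{1}{44106} + \frac{15929}{28394}} = \frac{1}{\frac{175634020}{313086441}} = \frac{313086441}{175634020}$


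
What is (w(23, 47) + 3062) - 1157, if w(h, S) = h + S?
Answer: 1975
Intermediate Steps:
w(h, S) = S + h
(w(23, 47) + 3062) - 1157 = ((47 + 23) + 3062) - 1157 = (70 + 3062) - 1157 = 3132 - 1157 = 1975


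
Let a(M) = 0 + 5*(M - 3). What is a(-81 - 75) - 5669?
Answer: -6464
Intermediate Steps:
a(M) = -15 + 5*M (a(M) = 0 + 5*(-3 + M) = 0 + (-15 + 5*M) = -15 + 5*M)
a(-81 - 75) - 5669 = (-15 + 5*(-81 - 75)) - 5669 = (-15 + 5*(-156)) - 5669 = (-15 - 780) - 5669 = -795 - 5669 = -6464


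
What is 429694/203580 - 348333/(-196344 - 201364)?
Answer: 60451593373/20241348660 ≈ 2.9865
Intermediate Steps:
429694/203580 - 348333/(-196344 - 201364) = 429694*(1/203580) - 348333/(-397708) = 214847/101790 - 348333*(-1/397708) = 214847/101790 + 348333/397708 = 60451593373/20241348660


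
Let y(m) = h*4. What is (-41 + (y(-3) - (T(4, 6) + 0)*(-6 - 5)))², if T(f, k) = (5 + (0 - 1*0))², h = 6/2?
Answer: 60516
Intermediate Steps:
h = 3 (h = 6*(½) = 3)
T(f, k) = 25 (T(f, k) = (5 + (0 + 0))² = (5 + 0)² = 5² = 25)
y(m) = 12 (y(m) = 3*4 = 12)
(-41 + (y(-3) - (T(4, 6) + 0)*(-6 - 5)))² = (-41 + (12 - (25 + 0)*(-6 - 5)))² = (-41 + (12 - 25*(-11)))² = (-41 + (12 - 1*(-275)))² = (-41 + (12 + 275))² = (-41 + 287)² = 246² = 60516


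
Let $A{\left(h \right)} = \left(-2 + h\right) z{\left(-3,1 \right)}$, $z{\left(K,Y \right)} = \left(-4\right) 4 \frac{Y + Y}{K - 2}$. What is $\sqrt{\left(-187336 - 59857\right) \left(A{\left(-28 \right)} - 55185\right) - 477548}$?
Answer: $\sqrt{13688329213} \approx 1.17 \cdot 10^{5}$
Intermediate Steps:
$z{\left(K,Y \right)} = - \frac{32 Y}{-2 + K}$ ($z{\left(K,Y \right)} = - 16 \frac{2 Y}{-2 + K} = - \frac{32 Y}{-2 + K}$)
$A{\left(h \right)} = - \frac{64}{5} + \frac{32 h}{5}$ ($A{\left(h \right)} = \left(-2 + h\right) \left(\left(-32\right) 1 \frac{1}{-2 - 3}\right) = \left(-2 + h\right) \left(\left(-32\right) 1 \frac{1}{-5}\right) = \left(-2 + h\right) \left(\left(-32\right) 1 \left(- \frac{1}{5}\right)\right) = \left(-2 + h\right) \frac{32}{5} = - \frac{64}{5} + \frac{32 h}{5}$)
$\sqrt{\left(-187336 - 59857\right) \left(A{\left(-28 \right)} - 55185\right) - 477548} = \sqrt{\left(-187336 - 59857\right) \left(\left(- \frac{64}{5} + \frac{32}{5} \left(-28\right)\right) - 55185\right) - 477548} = \sqrt{- 247193 \left(\left(- \frac{64}{5} - \frac{896}{5}\right) - 55185\right) - 477548} = \sqrt{- 247193 \left(-192 - 55185\right) - 477548} = \sqrt{\left(-247193\right) \left(-55377\right) - 477548} = \sqrt{13688806761 - 477548} = \sqrt{13688329213}$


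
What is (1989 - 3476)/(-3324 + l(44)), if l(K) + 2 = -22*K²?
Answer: 1487/45918 ≈ 0.032384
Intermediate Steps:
l(K) = -2 - 22*K²
(1989 - 3476)/(-3324 + l(44)) = (1989 - 3476)/(-3324 + (-2 - 22*44²)) = -1487/(-3324 + (-2 - 22*1936)) = -1487/(-3324 + (-2 - 42592)) = -1487/(-3324 - 42594) = -1487/(-45918) = -1487*(-1/45918) = 1487/45918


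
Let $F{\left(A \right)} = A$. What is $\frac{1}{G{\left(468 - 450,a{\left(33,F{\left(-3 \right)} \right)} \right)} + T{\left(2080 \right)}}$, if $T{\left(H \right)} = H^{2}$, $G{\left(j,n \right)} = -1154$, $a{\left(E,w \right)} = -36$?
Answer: $\frac{1}{4325246} \approx 2.312 \cdot 10^{-7}$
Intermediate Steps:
$\frac{1}{G{\left(468 - 450,a{\left(33,F{\left(-3 \right)} \right)} \right)} + T{\left(2080 \right)}} = \frac{1}{-1154 + 2080^{2}} = \frac{1}{-1154 + 4326400} = \frac{1}{4325246}$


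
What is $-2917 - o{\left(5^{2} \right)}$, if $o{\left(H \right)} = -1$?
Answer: $-2916$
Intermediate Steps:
$-2917 - o{\left(5^{2} \right)} = -2917 - -1 = -2917 + 1 = -2916$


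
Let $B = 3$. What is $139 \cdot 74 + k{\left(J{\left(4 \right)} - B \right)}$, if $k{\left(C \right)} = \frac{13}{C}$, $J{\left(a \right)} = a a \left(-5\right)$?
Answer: $\frac{853725}{83} \approx 10286.0$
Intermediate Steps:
$J{\left(a \right)} = - 5 a^{2}$ ($J{\left(a \right)} = a^{2} \left(-5\right) = - 5 a^{2}$)
$139 \cdot 74 + k{\left(J{\left(4 \right)} - B \right)} = 139 \cdot 74 + \frac{13}{- 5 \cdot 4^{2} - 3} = 10286 + \frac{13}{\left(-5\right) 16 - 3} = 10286 + \frac{13}{-80 - 3} = 10286 + \frac{13}{-83} = 10286 + 13 \left(- \frac{1}{83}\right) = 10286 - \frac{13}{83} = \frac{853725}{83}$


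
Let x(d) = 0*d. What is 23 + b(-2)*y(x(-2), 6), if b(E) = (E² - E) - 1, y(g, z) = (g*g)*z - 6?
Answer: -7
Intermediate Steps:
x(d) = 0
y(g, z) = -6 + z*g² (y(g, z) = g²*z - 6 = z*g² - 6 = -6 + z*g²)
b(E) = -1 + E² - E
23 + b(-2)*y(x(-2), 6) = 23 + (-1 + (-2)² - 1*(-2))*(-6 + 6*0²) = 23 + (-1 + 4 + 2)*(-6 + 6*0) = 23 + 5*(-6 + 0) = 23 + 5*(-6) = 23 - 30 = -7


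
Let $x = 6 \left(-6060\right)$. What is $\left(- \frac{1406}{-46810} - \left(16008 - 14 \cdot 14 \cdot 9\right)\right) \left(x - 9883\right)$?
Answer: $\frac{15416496750431}{23405} \approx 6.5868 \cdot 10^{8}$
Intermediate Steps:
$x = -36360$
$\left(- \frac{1406}{-46810} - \left(16008 - 14 \cdot 14 \cdot 9\right)\right) \left(x - 9883\right) = \left(- \frac{1406}{-46810} - \left(16008 - 14 \cdot 14 \cdot 9\right)\right) \left(-36360 - 9883\right) = \left(\left(-1406\right) \left(- \frac{1}{46810}\right) + \left(\left(\left(196 \cdot 9 + 1868\right) - 7506\right) - 10370\right)\right) \left(-46243\right) = \left(\frac{703}{23405} + \left(\left(\left(1764 + 1868\right) - 7506\right) - 10370\right)\right) \left(-46243\right) = \left(\frac{703}{23405} + \left(\left(3632 - 7506\right) - 10370\right)\right) \left(-46243\right) = \left(\frac{703}{23405} - 14244\right) \left(-46243\right) = \left(- \frac{333380117}{23405}\right) \left(-46243\right) = \frac{15416496750431}{23405}$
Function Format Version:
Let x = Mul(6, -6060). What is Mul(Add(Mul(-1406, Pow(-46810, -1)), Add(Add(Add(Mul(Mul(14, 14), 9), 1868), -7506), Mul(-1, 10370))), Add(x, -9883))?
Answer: Rational(15416496750431, 23405) ≈ 6.5868e+8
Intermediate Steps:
x = -36360
Mul(Add(Mul(-1406, Pow(-46810, -1)), Add(Add(Add(Mul(Mul(14, 14), 9), 1868), -7506), Mul(-1, 10370))), Add(x, -9883)) = Mul(Add(Mul(-1406, Pow(-46810, -1)), Add(Add(Add(Mul(Mul(14, 14), 9), 1868), -7506), Mul(-1, 10370))), Add(-36360, -9883)) = Mul(Add(Mul(-1406, Rational(-1, 46810)), Add(Add(Add(Mul(196, 9), 1868), -7506), -10370)), -46243) = Mul(Add(Rational(703, 23405), Add(Add(Add(1764, 1868), -7506), -10370)), -46243) = Mul(Add(Rational(703, 23405), Add(Add(3632, -7506), -10370)), -46243) = Mul(Add(Rational(703, 23405), Add(-3874, -10370)), -46243) = Mul(Add(Rational(703, 23405), -14244), -46243) = Mul(Rational(-333380117, 23405), -46243) = Rational(15416496750431, 23405)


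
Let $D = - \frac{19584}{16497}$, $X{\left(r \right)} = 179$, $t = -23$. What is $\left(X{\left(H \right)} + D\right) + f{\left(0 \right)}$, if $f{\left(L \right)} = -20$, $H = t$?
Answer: $\frac{289271}{1833} \approx 157.81$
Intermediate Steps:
$H = -23$
$D = - \frac{2176}{1833}$ ($D = \left(-19584\right) \frac{1}{16497} = - \frac{2176}{1833} \approx -1.1871$)
$\left(X{\left(H \right)} + D\right) + f{\left(0 \right)} = \left(179 - \frac{2176}{1833}\right) - 20 = \frac{325931}{1833} - 20 = \frac{289271}{1833}$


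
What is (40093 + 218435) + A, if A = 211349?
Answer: 469877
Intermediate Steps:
(40093 + 218435) + A = (40093 + 218435) + 211349 = 258528 + 211349 = 469877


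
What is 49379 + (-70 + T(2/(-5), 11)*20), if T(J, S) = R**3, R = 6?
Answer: 53629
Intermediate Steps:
T(J, S) = 216 (T(J, S) = 6**3 = 216)
49379 + (-70 + T(2/(-5), 11)*20) = 49379 + (-70 + 216*20) = 49379 + (-70 + 4320) = 49379 + 4250 = 53629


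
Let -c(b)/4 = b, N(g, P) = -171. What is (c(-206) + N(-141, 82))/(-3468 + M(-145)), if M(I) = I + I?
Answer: -653/3758 ≈ -0.17376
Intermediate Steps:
M(I) = 2*I
c(b) = -4*b
(c(-206) + N(-141, 82))/(-3468 + M(-145)) = (-4*(-206) - 171)/(-3468 + 2*(-145)) = (824 - 171)/(-3468 - 290) = 653/(-3758) = 653*(-1/3758) = -653/3758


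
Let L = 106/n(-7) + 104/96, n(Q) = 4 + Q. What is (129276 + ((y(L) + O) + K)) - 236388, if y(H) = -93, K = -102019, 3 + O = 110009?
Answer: -99218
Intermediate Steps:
O = 110006 (O = -3 + 110009 = 110006)
L = -137/4 (L = 106/(4 - 7) + 104/96 = 106/(-3) + 104*(1/96) = 106*(-⅓) + 13/12 = -106/3 + 13/12 = -137/4 ≈ -34.250)
(129276 + ((y(L) + O) + K)) - 236388 = (129276 + ((-93 + 110006) - 102019)) - 236388 = (129276 + (109913 - 102019)) - 236388 = (129276 + 7894) - 236388 = 137170 - 236388 = -99218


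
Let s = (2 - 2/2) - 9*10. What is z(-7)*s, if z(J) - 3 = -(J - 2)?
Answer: -1068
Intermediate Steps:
z(J) = 5 - J (z(J) = 3 - (J - 2) = 3 - (-2 + J) = 3 + (2 - J) = 5 - J)
s = -89 (s = (2 - 2/2) - 90 = (2 - 1*1) - 90 = (2 - 1) - 90 = 1 - 90 = -89)
z(-7)*s = (5 - 1*(-7))*(-89) = (5 + 7)*(-89) = 12*(-89) = -1068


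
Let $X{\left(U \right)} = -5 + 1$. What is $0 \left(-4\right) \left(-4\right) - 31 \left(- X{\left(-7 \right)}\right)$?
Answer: $-124$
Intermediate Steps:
$X{\left(U \right)} = -4$
$0 \left(-4\right) \left(-4\right) - 31 \left(- X{\left(-7 \right)}\right) = 0 \left(-4\right) \left(-4\right) - 31 \left(\left(-1\right) \left(-4\right)\right) = 0 \left(-4\right) - 124 = 0 - 124 = -124$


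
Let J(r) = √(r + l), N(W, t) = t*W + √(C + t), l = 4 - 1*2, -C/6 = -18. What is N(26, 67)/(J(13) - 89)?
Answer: -1157/59 - 445*√7/7906 - 13*√15/59 - 5*√105/7906 ≈ -20.619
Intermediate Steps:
C = 108 (C = -6*(-18) = 108)
l = 2 (l = 4 - 2 = 2)
N(W, t) = √(108 + t) + W*t (N(W, t) = t*W + √(108 + t) = W*t + √(108 + t) = √(108 + t) + W*t)
J(r) = √(2 + r) (J(r) = √(r + 2) = √(2 + r))
N(26, 67)/(J(13) - 89) = (√(108 + 67) + 26*67)/(√(2 + 13) - 89) = (√175 + 1742)/(√15 - 89) = (5*√7 + 1742)/(-89 + √15) = (1742 + 5*√7)/(-89 + √15)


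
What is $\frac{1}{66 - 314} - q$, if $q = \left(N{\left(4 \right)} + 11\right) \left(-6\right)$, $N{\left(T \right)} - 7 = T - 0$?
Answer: $\frac{32735}{248} \approx 132.0$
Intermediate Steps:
$N{\left(T \right)} = 7 + T$ ($N{\left(T \right)} = 7 + \left(T - 0\right) = 7 + \left(T + 0\right) = 7 + T$)
$q = -132$ ($q = \left(\left(7 + 4\right) + 11\right) \left(-6\right) = \left(11 + 11\right) \left(-6\right) = 22 \left(-6\right) = -132$)
$\frac{1}{66 - 314} - q = \frac{1}{66 - 314} - -132 = \frac{1}{-248} + 132 = - \frac{1}{248} + 132 = \frac{32735}{248}$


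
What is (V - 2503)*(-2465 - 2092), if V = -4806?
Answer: 33307113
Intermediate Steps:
(V - 2503)*(-2465 - 2092) = (-4806 - 2503)*(-2465 - 2092) = -7309*(-4557) = 33307113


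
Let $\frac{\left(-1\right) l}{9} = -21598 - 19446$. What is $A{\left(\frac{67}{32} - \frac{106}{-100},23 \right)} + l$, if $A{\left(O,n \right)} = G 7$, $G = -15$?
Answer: $369291$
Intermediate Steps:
$l = 369396$ ($l = - 9 \left(-21598 - 19446\right) = \left(-9\right) \left(-41044\right) = 369396$)
$A{\left(O,n \right)} = -105$ ($A{\left(O,n \right)} = \left(-15\right) 7 = -105$)
$A{\left(\frac{67}{32} - \frac{106}{-100},23 \right)} + l = -105 + 369396 = 369291$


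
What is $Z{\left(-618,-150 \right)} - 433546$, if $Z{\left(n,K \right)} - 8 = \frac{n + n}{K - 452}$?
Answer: $- \frac{130494320}{301} \approx -4.3354 \cdot 10^{5}$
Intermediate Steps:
$Z{\left(n,K \right)} = 8 + \frac{2 n}{-452 + K}$ ($Z{\left(n,K \right)} = 8 + \frac{n + n}{K - 452} = 8 + \frac{2 n}{-452 + K}$)
$Z{\left(-618,-150 \right)} - 433546 = \frac{2 \left(-1808 - 618 + 4 \left(-150\right)\right)}{-452 - 150} - 433546 = \frac{2 \left(-1808 - 618 - 600\right)}{-602} - 433546 = 2 \left(- \frac{1}{602}\right) \left(-3026\right) - 433546 = \frac{3026}{301} - 433546 = - \frac{130494320}{301}$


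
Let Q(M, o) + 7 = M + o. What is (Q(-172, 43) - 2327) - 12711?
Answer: -15174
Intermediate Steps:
Q(M, o) = -7 + M + o (Q(M, o) = -7 + (M + o) = -7 + M + o)
(Q(-172, 43) - 2327) - 12711 = ((-7 - 172 + 43) - 2327) - 12711 = (-136 - 2327) - 12711 = -2463 - 12711 = -15174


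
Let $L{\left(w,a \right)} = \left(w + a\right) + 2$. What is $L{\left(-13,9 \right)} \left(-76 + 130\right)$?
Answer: $-108$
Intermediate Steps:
$L{\left(w,a \right)} = 2 + a + w$ ($L{\left(w,a \right)} = \left(a + w\right) + 2 = 2 + a + w$)
$L{\left(-13,9 \right)} \left(-76 + 130\right) = \left(2 + 9 - 13\right) \left(-76 + 130\right) = \left(-2\right) 54 = -108$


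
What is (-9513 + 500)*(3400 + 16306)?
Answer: -177610178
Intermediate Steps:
(-9513 + 500)*(3400 + 16306) = -9013*19706 = -177610178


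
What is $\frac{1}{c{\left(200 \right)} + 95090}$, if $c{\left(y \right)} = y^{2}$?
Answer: $\frac{1}{135090} \approx 7.4025 \cdot 10^{-6}$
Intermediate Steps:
$\frac{1}{c{\left(200 \right)} + 95090} = \frac{1}{200^{2} + 95090} = \frac{1}{40000 + 95090} = \frac{1}{135090}$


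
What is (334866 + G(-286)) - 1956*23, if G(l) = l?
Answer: 289592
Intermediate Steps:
(334866 + G(-286)) - 1956*23 = (334866 - 286) - 1956*23 = 334580 - 44988 = 289592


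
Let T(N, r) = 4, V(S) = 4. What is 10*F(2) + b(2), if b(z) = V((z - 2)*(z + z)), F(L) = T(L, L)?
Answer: 44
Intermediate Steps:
F(L) = 4
b(z) = 4
10*F(2) + b(2) = 10*4 + 4 = 40 + 4 = 44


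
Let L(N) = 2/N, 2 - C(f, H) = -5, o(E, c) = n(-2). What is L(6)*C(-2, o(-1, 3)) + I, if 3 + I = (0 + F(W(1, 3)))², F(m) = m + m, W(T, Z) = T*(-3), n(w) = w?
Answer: 106/3 ≈ 35.333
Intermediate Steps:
o(E, c) = -2
W(T, Z) = -3*T
C(f, H) = 7 (C(f, H) = 2 - 1*(-5) = 2 + 5 = 7)
F(m) = 2*m
I = 33 (I = -3 + (0 + 2*(-3*1))² = -3 + (0 + 2*(-3))² = -3 + (0 - 6)² = -3 + (-6)² = -3 + 36 = 33)
L(6)*C(-2, o(-1, 3)) + I = (2/6)*7 + 33 = (2*(⅙))*7 + 33 = (⅓)*7 + 33 = 7/3 + 33 = 106/3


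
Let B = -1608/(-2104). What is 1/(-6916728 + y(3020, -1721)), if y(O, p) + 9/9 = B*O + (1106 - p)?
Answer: -263/1817749206 ≈ -1.4468e-7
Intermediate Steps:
B = 201/263 (B = -1608*(-1/2104) = 201/263 ≈ 0.76426)
y(O, p) = 1105 - p + 201*O/263 (y(O, p) = -1 + (201*O/263 + (1106 - p)) = -1 + (1106 - p + 201*O/263) = 1105 - p + 201*O/263)
1/(-6916728 + y(3020, -1721)) = 1/(-6916728 + (1105 - 1*(-1721) + (201/263)*3020)) = 1/(-6916728 + (1105 + 1721 + 607020/263)) = 1/(-6916728 + 1350258/263) = 1/(-1817749206/263) = -263/1817749206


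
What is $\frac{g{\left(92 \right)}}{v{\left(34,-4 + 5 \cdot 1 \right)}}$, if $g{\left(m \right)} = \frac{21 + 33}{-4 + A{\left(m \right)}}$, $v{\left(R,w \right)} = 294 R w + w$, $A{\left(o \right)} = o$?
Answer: $\frac{27}{439868} \approx 6.1382 \cdot 10^{-5}$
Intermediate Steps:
$v{\left(R,w \right)} = w + 294 R w$ ($v{\left(R,w \right)} = 294 R w + w = w + 294 R w$)
$g{\left(m \right)} = \frac{54}{-4 + m}$ ($g{\left(m \right)} = \frac{21 + 33}{-4 + m} = \frac{54}{-4 + m}$)
$\frac{g{\left(92 \right)}}{v{\left(34,-4 + 5 \cdot 1 \right)}} = \frac{54 \frac{1}{-4 + 92}}{\left(-4 + 5 \cdot 1\right) \left(1 + 294 \cdot 34\right)} = \frac{54 \cdot \frac{1}{88}}{\left(-4 + 5\right) \left(1 + 9996\right)} = \frac{54 \cdot \frac{1}{88}}{1 \cdot 9997} = \frac{27}{44 \cdot 9997} = \frac{27}{44} \cdot \frac{1}{9997} = \frac{27}{439868}$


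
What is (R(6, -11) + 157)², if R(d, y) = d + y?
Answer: 23104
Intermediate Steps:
(R(6, -11) + 157)² = ((6 - 11) + 157)² = (-5 + 157)² = 152² = 23104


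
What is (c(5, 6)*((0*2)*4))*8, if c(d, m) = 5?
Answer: 0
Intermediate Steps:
(c(5, 6)*((0*2)*4))*8 = (5*((0*2)*4))*8 = (5*(0*4))*8 = (5*0)*8 = 0*8 = 0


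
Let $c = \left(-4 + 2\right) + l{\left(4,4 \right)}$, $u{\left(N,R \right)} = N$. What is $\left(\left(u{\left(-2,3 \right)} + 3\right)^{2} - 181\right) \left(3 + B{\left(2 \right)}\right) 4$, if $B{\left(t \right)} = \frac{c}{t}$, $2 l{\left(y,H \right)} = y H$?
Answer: $-4320$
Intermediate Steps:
$l{\left(y,H \right)} = \frac{H y}{2}$ ($l{\left(y,H \right)} = \frac{y H}{2} = \frac{H y}{2}$)
$c = 6$ ($c = \left(-4 + 2\right) + \frac{1}{2} \cdot 4 \cdot 4 = -2 + 8 = 6$)
$B{\left(t \right)} = \frac{6}{t}$
$\left(\left(u{\left(-2,3 \right)} + 3\right)^{2} - 181\right) \left(3 + B{\left(2 \right)}\right) 4 = \left(\left(-2 + 3\right)^{2} - 181\right) \left(3 + \frac{6}{2}\right) 4 = \left(1^{2} - 181\right) \left(3 + 6 \cdot \frac{1}{2}\right) 4 = \left(1 - 181\right) \left(3 + 3\right) 4 = - 180 \cdot 6 \cdot 4 = \left(-180\right) 24 = -4320$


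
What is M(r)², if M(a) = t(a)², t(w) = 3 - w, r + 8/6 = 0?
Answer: 28561/81 ≈ 352.60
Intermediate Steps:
r = -4/3 (r = -4/3 + 0 = -4/3 ≈ -1.3333)
M(a) = (3 - a)²
M(r)² = ((-3 - 4/3)²)² = ((-13/3)²)² = (169/9)² = 28561/81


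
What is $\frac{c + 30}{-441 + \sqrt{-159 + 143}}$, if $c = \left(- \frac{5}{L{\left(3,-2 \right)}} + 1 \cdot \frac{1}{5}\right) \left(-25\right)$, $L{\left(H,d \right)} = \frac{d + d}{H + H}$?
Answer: $\frac{143325}{388994} + \frac{650 i}{194497} \approx 0.36845 + 0.003342 i$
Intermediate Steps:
$L{\left(H,d \right)} = \frac{d}{H}$ ($L{\left(H,d \right)} = \frac{2 d}{2 H} = 2 d \frac{1}{2 H} = \frac{d}{H}$)
$c = - \frac{385}{2}$ ($c = \left(- \frac{5}{\left(-2\right) \frac{1}{3}} + 1 \cdot \frac{1}{5}\right) \left(-25\right) = \left(- \frac{5}{- \frac{2}{3}} + \frac{1}{5}\right) \left(-25\right) = \left(\left(-5\right) \left(- \frac{3}{2}\right) + \frac{1}{5}\right) \left(-25\right) = \left(\frac{15}{2} + \frac{1}{5}\right) \left(-25\right) = \frac{77}{10} \left(-25\right) = - \frac{385}{2} \approx -192.5$)
$\frac{c + 30}{-441 + \sqrt{-159 + 143}} = \frac{- \frac{385}{2} + 30}{-441 + \sqrt{-159 + 143}} = - \frac{325}{2 \left(-441 + \sqrt{-16}\right)} = - \frac{325}{2 \left(-441 + 4 i\right)} = - \frac{325 \frac{-441 - 4 i}{194497}}{2} = - \frac{325 \left(-441 - 4 i\right)}{388994}$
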